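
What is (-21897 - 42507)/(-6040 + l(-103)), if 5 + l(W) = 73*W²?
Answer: -16101/192103 ≈ -0.083814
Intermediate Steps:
l(W) = -5 + 73*W²
(-21897 - 42507)/(-6040 + l(-103)) = (-21897 - 42507)/(-6040 + (-5 + 73*(-103)²)) = -64404/(-6040 + (-5 + 73*10609)) = -64404/(-6040 + (-5 + 774457)) = -64404/(-6040 + 774452) = -64404/768412 = -64404*1/768412 = -16101/192103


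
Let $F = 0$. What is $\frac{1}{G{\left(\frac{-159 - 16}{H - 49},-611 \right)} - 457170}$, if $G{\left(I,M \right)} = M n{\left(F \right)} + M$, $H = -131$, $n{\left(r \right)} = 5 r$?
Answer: $- \frac{1}{457781} \approx -2.1844 \cdot 10^{-6}$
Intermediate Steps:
$G{\left(I,M \right)} = M$ ($G{\left(I,M \right)} = M 5 \cdot 0 + M = M 0 + M = 0 + M = M$)
$\frac{1}{G{\left(\frac{-159 - 16}{H - 49},-611 \right)} - 457170} = \frac{1}{-611 - 457170} = \frac{1}{-457781} = - \frac{1}{457781}$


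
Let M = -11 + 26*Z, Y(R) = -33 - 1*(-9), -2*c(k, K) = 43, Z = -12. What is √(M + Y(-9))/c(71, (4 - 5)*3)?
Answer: -2*I*√347/43 ≈ -0.86642*I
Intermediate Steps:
c(k, K) = -43/2 (c(k, K) = -½*43 = -43/2)
Y(R) = -24 (Y(R) = -33 + 9 = -24)
M = -323 (M = -11 + 26*(-12) = -11 - 312 = -323)
√(M + Y(-9))/c(71, (4 - 5)*3) = √(-323 - 24)/(-43/2) = √(-347)*(-2/43) = (I*√347)*(-2/43) = -2*I*√347/43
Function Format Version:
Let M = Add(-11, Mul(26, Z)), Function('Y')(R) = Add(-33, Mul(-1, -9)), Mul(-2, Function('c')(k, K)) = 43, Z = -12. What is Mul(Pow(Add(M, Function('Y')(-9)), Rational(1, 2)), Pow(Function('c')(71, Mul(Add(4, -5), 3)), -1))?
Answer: Mul(Rational(-2, 43), I, Pow(347, Rational(1, 2))) ≈ Mul(-0.86642, I)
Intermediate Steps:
Function('c')(k, K) = Rational(-43, 2) (Function('c')(k, K) = Mul(Rational(-1, 2), 43) = Rational(-43, 2))
Function('Y')(R) = -24 (Function('Y')(R) = Add(-33, 9) = -24)
M = -323 (M = Add(-11, Mul(26, -12)) = Add(-11, -312) = -323)
Mul(Pow(Add(M, Function('Y')(-9)), Rational(1, 2)), Pow(Function('c')(71, Mul(Add(4, -5), 3)), -1)) = Mul(Pow(Add(-323, -24), Rational(1, 2)), Pow(Rational(-43, 2), -1)) = Mul(Pow(-347, Rational(1, 2)), Rational(-2, 43)) = Mul(Mul(I, Pow(347, Rational(1, 2))), Rational(-2, 43)) = Mul(Rational(-2, 43), I, Pow(347, Rational(1, 2)))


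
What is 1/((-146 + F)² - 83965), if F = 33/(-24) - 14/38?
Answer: -23104/1435610511 ≈ -1.6093e-5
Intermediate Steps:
F = -265/152 (F = 33*(-1/24) - 14*1/38 = -11/8 - 7/19 = -265/152 ≈ -1.7434)
1/((-146 + F)² - 83965) = 1/((-146 - 265/152)² - 83965) = 1/((-22457/152)² - 83965) = 1/(504316849/23104 - 83965) = 1/(-1435610511/23104) = -23104/1435610511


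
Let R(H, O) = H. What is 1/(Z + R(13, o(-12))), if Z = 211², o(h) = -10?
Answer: 1/44534 ≈ 2.2455e-5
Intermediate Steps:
Z = 44521
1/(Z + R(13, o(-12))) = 1/(44521 + 13) = 1/44534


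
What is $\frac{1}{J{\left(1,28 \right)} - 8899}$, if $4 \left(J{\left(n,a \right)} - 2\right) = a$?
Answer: $- \frac{1}{8890} \approx -0.00011249$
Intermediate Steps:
$J{\left(n,a \right)} = 2 + \frac{a}{4}$
$\frac{1}{J{\left(1,28 \right)} - 8899} = \frac{1}{\left(2 + \frac{1}{4} \cdot 28\right) - 8899} = \frac{1}{\left(2 + 7\right) - 8899} = \frac{1}{9 - 8899} = \frac{1}{-8890} = - \frac{1}{8890}$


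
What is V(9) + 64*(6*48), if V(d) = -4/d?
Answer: 165884/9 ≈ 18432.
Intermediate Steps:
V(9) + 64*(6*48) = -4/9 + 64*(6*48) = -4*⅑ + 64*288 = -4/9 + 18432 = 165884/9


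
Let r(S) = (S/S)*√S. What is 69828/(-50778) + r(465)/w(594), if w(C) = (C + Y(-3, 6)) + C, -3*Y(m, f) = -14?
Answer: -11638/8463 + 3*√465/3578 ≈ -1.3571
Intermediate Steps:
Y(m, f) = 14/3 (Y(m, f) = -⅓*(-14) = 14/3)
r(S) = √S (r(S) = 1*√S = √S)
w(C) = 14/3 + 2*C (w(C) = (C + 14/3) + C = (14/3 + C) + C = 14/3 + 2*C)
69828/(-50778) + r(465)/w(594) = 69828/(-50778) + √465/(14/3 + 2*594) = 69828*(-1/50778) + √465/(14/3 + 1188) = -11638/8463 + √465/(3578/3) = -11638/8463 + √465*(3/3578) = -11638/8463 + 3*√465/3578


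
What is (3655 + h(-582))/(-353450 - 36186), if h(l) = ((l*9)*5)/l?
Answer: -925/97409 ≈ -0.0094960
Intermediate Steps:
h(l) = 45 (h(l) = ((9*l)*5)/l = (45*l)/l = 45)
(3655 + h(-582))/(-353450 - 36186) = (3655 + 45)/(-353450 - 36186) = 3700/(-389636) = 3700*(-1/389636) = -925/97409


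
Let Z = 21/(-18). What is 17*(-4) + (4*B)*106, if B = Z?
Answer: -1688/3 ≈ -562.67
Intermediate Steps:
Z = -7/6 (Z = 21*(-1/18) = -7/6 ≈ -1.1667)
B = -7/6 ≈ -1.1667
17*(-4) + (4*B)*106 = 17*(-4) + (4*(-7/6))*106 = -68 - 14/3*106 = -68 - 1484/3 = -1688/3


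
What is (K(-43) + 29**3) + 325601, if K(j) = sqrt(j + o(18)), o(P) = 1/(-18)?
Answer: 349990 + 5*I*sqrt(62)/6 ≈ 3.4999e+5 + 6.5617*I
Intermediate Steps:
o(P) = -1/18
K(j) = sqrt(-1/18 + j) (K(j) = sqrt(j - 1/18) = sqrt(-1/18 + j))
(K(-43) + 29**3) + 325601 = (sqrt(-2 + 36*(-43))/6 + 29**3) + 325601 = (sqrt(-2 - 1548)/6 + 24389) + 325601 = (sqrt(-1550)/6 + 24389) + 325601 = ((5*I*sqrt(62))/6 + 24389) + 325601 = (5*I*sqrt(62)/6 + 24389) + 325601 = (24389 + 5*I*sqrt(62)/6) + 325601 = 349990 + 5*I*sqrt(62)/6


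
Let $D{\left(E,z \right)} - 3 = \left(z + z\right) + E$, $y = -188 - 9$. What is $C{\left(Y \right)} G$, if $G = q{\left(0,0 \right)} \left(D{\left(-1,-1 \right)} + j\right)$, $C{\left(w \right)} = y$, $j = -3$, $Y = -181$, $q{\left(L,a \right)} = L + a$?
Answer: $0$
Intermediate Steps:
$y = -197$ ($y = -188 - 9 = -197$)
$C{\left(w \right)} = -197$
$D{\left(E,z \right)} = 3 + E + 2 z$ ($D{\left(E,z \right)} = 3 + \left(\left(z + z\right) + E\right) = 3 + \left(2 z + E\right) = 3 + \left(E + 2 z\right) = 3 + E + 2 z$)
$G = 0$ ($G = \left(0 + 0\right) \left(\left(3 - 1 + 2 \left(-1\right)\right) - 3\right) = 0 \left(\left(3 - 1 - 2\right) - 3\right) = 0 \left(0 - 3\right) = 0 \left(-3\right) = 0$)
$C{\left(Y \right)} G = \left(-197\right) 0 = 0$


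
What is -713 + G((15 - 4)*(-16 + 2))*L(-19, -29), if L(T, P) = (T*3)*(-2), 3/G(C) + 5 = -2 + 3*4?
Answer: -3223/5 ≈ -644.60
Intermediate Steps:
G(C) = ⅗ (G(C) = 3/(-5 + (-2 + 3*4)) = 3/(-5 + (-2 + 12)) = 3/(-5 + 10) = 3/5 = 3*(⅕) = ⅗)
L(T, P) = -6*T (L(T, P) = (3*T)*(-2) = -6*T)
-713 + G((15 - 4)*(-16 + 2))*L(-19, -29) = -713 + 3*(-6*(-19))/5 = -713 + (⅗)*114 = -713 + 342/5 = -3223/5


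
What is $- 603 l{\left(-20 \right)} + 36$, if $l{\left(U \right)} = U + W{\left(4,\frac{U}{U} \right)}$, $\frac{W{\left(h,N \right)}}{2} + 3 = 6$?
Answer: $8478$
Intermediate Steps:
$W{\left(h,N \right)} = 6$ ($W{\left(h,N \right)} = -6 + 2 \cdot 6 = -6 + 12 = 6$)
$l{\left(U \right)} = 6 + U$ ($l{\left(U \right)} = U + 6 = 6 + U$)
$- 603 l{\left(-20 \right)} + 36 = - 603 \left(6 - 20\right) + 36 = \left(-603\right) \left(-14\right) + 36 = 8442 + 36 = 8478$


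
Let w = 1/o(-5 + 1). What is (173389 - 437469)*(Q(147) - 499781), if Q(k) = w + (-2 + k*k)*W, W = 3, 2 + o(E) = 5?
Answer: 344592446320/3 ≈ 1.1486e+11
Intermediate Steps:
o(E) = 3 (o(E) = -2 + 5 = 3)
w = 1/3 ≈ 0.33333
Q(k) = -17/3 + 3*k**2 (Q(k) = 1/3 + (-2 + k*k)*3 = 1/3 + (-2 + k**2)*3 = 1/3 + (-6 + 3*k**2) = -17/3 + 3*k**2)
(173389 - 437469)*(Q(147) - 499781) = (173389 - 437469)*((-17/3 + 3*147**2) - 499781) = -264080*((-17/3 + 3*21609) - 499781) = -264080*((-17/3 + 64827) - 499781) = -264080*(194464/3 - 499781) = -264080*(-1304879/3) = 344592446320/3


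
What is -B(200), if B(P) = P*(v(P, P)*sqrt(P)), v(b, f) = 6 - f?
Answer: 388000*sqrt(2) ≈ 5.4872e+5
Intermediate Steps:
B(P) = P**(3/2)*(6 - P) (B(P) = P*((6 - P)*sqrt(P)) = P*(sqrt(P)*(6 - P)) = P**(3/2)*(6 - P))
-B(200) = -200**(3/2)*(6 - 1*200) = -2000*sqrt(2)*(6 - 200) = -2000*sqrt(2)*(-194) = -(-388000)*sqrt(2) = 388000*sqrt(2)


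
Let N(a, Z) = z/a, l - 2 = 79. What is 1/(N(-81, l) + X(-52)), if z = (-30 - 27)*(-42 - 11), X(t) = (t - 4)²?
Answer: 27/83665 ≈ 0.00032272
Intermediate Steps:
l = 81 (l = 2 + 79 = 81)
X(t) = (-4 + t)²
z = 3021 (z = -57*(-53) = 3021)
N(a, Z) = 3021/a
1/(N(-81, l) + X(-52)) = 1/(3021/(-81) + (-4 - 52)²) = 1/(3021*(-1/81) + (-56)²) = 1/(-1007/27 + 3136) = 1/(83665/27) = 27/83665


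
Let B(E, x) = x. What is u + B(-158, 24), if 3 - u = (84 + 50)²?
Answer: -17929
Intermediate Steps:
u = -17953 (u = 3 - (84 + 50)² = 3 - 1*134² = 3 - 1*17956 = 3 - 17956 = -17953)
u + B(-158, 24) = -17953 + 24 = -17929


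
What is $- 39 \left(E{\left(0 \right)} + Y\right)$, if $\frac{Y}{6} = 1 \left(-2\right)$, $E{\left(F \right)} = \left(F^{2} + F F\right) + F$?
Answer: $468$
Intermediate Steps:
$E{\left(F \right)} = F + 2 F^{2}$ ($E{\left(F \right)} = \left(F^{2} + F^{2}\right) + F = 2 F^{2} + F = F + 2 F^{2}$)
$Y = -12$ ($Y = 6 \cdot 1 \left(-2\right) = 6 \left(-2\right) = -12$)
$- 39 \left(E{\left(0 \right)} + Y\right) = - 39 \left(0 \left(1 + 2 \cdot 0\right) - 12\right) = - 39 \left(0 \left(1 + 0\right) - 12\right) = - 39 \left(0 \cdot 1 - 12\right) = - 39 \left(0 - 12\right) = \left(-39\right) \left(-12\right) = 468$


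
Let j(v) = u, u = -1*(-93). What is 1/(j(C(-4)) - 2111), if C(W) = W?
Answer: -1/2018 ≈ -0.00049554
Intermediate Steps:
u = 93
j(v) = 93
1/(j(C(-4)) - 2111) = 1/(93 - 2111) = 1/(-2018) = -1/2018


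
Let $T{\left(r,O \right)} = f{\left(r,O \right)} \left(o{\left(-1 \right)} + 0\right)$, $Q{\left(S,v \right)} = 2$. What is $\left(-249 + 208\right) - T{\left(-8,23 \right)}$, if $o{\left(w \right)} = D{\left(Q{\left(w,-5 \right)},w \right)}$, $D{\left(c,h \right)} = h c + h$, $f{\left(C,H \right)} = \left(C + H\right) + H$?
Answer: $73$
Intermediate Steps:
$f{\left(C,H \right)} = C + 2 H$
$D{\left(c,h \right)} = h + c h$ ($D{\left(c,h \right)} = c h + h = h + c h$)
$o{\left(w \right)} = 3 w$ ($o{\left(w \right)} = w \left(1 + 2\right) = w 3 = 3 w$)
$T{\left(r,O \right)} = - 6 O - 3 r$ ($T{\left(r,O \right)} = \left(r + 2 O\right) \left(3 \left(-1\right) + 0\right) = \left(r + 2 O\right) \left(-3 + 0\right) = \left(r + 2 O\right) \left(-3\right) = - 6 O - 3 r$)
$\left(-249 + 208\right) - T{\left(-8,23 \right)} = \left(-249 + 208\right) - \left(\left(-6\right) 23 - -24\right) = -41 - \left(-138 + 24\right) = -41 - -114 = -41 + 114 = 73$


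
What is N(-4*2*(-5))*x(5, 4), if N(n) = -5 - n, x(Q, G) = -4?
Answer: 180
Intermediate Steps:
N(-4*2*(-5))*x(5, 4) = (-5 - (-4*2)*(-5))*(-4) = (-5 - (-8)*(-5))*(-4) = (-5 - 1*40)*(-4) = (-5 - 40)*(-4) = -45*(-4) = 180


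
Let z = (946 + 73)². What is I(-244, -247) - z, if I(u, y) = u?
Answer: -1038605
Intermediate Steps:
z = 1038361 (z = 1019² = 1038361)
I(-244, -247) - z = -244 - 1*1038361 = -244 - 1038361 = -1038605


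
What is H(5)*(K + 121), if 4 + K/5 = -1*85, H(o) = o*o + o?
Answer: -9720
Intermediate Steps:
H(o) = o + o**2 (H(o) = o**2 + o = o + o**2)
K = -445 (K = -20 + 5*(-1*85) = -20 + 5*(-85) = -20 - 425 = -445)
H(5)*(K + 121) = (5*(1 + 5))*(-445 + 121) = (5*6)*(-324) = 30*(-324) = -9720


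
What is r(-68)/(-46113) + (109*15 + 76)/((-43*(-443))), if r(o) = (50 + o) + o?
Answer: 80537557/878406537 ≈ 0.091686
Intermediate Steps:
r(o) = 50 + 2*o
r(-68)/(-46113) + (109*15 + 76)/((-43*(-443))) = (50 + 2*(-68))/(-46113) + (109*15 + 76)/((-43*(-443))) = (50 - 136)*(-1/46113) + (1635 + 76)/19049 = -86*(-1/46113) + 1711*(1/19049) = 86/46113 + 1711/19049 = 80537557/878406537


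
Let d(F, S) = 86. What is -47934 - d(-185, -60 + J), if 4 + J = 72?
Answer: -48020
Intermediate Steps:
J = 68 (J = -4 + 72 = 68)
-47934 - d(-185, -60 + J) = -47934 - 1*86 = -47934 - 86 = -48020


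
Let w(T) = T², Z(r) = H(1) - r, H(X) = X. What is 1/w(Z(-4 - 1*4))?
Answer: 1/81 ≈ 0.012346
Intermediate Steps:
Z(r) = 1 - r
1/w(Z(-4 - 1*4)) = 1/((1 - (-4 - 1*4))²) = 1/((1 - (-4 - 4))²) = 1/((1 - 1*(-8))²) = 1/((1 + 8)²) = 1/(9²) = 1/81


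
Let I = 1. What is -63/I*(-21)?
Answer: 1323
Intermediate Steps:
-63/I*(-21) = -63/1*(-21) = -63*(-21) = 1323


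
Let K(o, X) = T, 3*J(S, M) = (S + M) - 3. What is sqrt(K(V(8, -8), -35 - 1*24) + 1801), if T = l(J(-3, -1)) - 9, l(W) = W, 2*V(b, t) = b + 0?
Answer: sqrt(16107)/3 ≈ 42.304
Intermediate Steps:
J(S, M) = -1 + M/3 + S/3 (J(S, M) = ((S + M) - 3)/3 = ((M + S) - 3)/3 = (-3 + M + S)/3 = -1 + M/3 + S/3)
V(b, t) = b/2 (V(b, t) = (b + 0)/2 = b/2)
T = -34/3 (T = (-1 + (1/3)*(-1) + (1/3)*(-3)) - 9 = (-1 - 1/3 - 1) - 9 = -7/3 - 9 = -34/3 ≈ -11.333)
K(o, X) = -34/3
sqrt(K(V(8, -8), -35 - 1*24) + 1801) = sqrt(-34/3 + 1801) = sqrt(5369/3) = sqrt(16107)/3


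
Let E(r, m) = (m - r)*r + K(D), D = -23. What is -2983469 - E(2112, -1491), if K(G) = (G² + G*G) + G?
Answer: 4625032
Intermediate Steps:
K(G) = G + 2*G² (K(G) = (G² + G²) + G = 2*G² + G = G + 2*G²)
E(r, m) = 1035 + r*(m - r) (E(r, m) = (m - r)*r - 23*(1 + 2*(-23)) = r*(m - r) - 23*(1 - 46) = r*(m - r) - 23*(-45) = r*(m - r) + 1035 = 1035 + r*(m - r))
-2983469 - E(2112, -1491) = -2983469 - (1035 - 1*2112² - 1491*2112) = -2983469 - (1035 - 1*4460544 - 3148992) = -2983469 - (1035 - 4460544 - 3148992) = -2983469 - 1*(-7608501) = -2983469 + 7608501 = 4625032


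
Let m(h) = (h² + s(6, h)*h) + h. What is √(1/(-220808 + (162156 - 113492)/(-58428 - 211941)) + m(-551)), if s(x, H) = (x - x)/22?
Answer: √557895734612854440907286/1356811064 ≈ 550.50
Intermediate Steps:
s(x, H) = 0 (s(x, H) = 0*(1/22) = 0)
m(h) = h + h² (m(h) = (h² + 0*h) + h = (h² + 0) + h = h² + h = h + h²)
√(1/(-220808 + (162156 - 113492)/(-58428 - 211941)) + m(-551)) = √(1/(-220808 + (162156 - 113492)/(-58428 - 211941)) - 551*(1 - 551)) = √(1/(-220808 + 48664/(-270369)) - 551*(-550)) = √(1/(-220808 + 48664*(-1/270369)) + 303050) = √(1/(-220808 - 4424/24579) + 303050) = √(1/(-5427244256/24579) + 303050) = √(-24579/5427244256 + 303050) = √(1644726371756221/5427244256) = √557895734612854440907286/1356811064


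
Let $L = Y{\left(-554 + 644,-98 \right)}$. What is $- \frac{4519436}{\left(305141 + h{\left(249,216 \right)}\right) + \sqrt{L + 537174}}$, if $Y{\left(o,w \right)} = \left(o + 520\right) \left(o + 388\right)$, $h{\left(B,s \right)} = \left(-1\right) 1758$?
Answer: $- \frac{1371120051988}{92040415935} + \frac{4519436 \sqrt{828754}}{92040415935} \approx -14.852$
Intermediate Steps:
$h{\left(B,s \right)} = -1758$
$Y{\left(o,w \right)} = \left(388 + o\right) \left(520 + o\right)$ ($Y{\left(o,w \right)} = \left(520 + o\right) \left(388 + o\right) = \left(388 + o\right) \left(520 + o\right)$)
$L = 291580$ ($L = 201760 + \left(-554 + 644\right)^{2} + 908 \left(-554 + 644\right) = 201760 + 90^{2} + 908 \cdot 90 = 201760 + 8100 + 81720 = 291580$)
$- \frac{4519436}{\left(305141 + h{\left(249,216 \right)}\right) + \sqrt{L + 537174}} = - \frac{4519436}{\left(305141 - 1758\right) + \sqrt{291580 + 537174}} = - \frac{4519436}{303383 + \sqrt{828754}}$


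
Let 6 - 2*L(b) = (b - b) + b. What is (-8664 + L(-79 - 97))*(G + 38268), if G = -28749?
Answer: -81606387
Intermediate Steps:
L(b) = 3 - b/2 (L(b) = 3 - ((b - b) + b)/2 = 3 - (0 + b)/2 = 3 - b/2)
(-8664 + L(-79 - 97))*(G + 38268) = (-8664 + (3 - (-79 - 97)/2))*(-28749 + 38268) = (-8664 + (3 - 1/2*(-176)))*9519 = (-8664 + (3 + 88))*9519 = (-8664 + 91)*9519 = -8573*9519 = -81606387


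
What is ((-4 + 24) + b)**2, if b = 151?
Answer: 29241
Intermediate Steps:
((-4 + 24) + b)**2 = ((-4 + 24) + 151)**2 = (20 + 151)**2 = 171**2 = 29241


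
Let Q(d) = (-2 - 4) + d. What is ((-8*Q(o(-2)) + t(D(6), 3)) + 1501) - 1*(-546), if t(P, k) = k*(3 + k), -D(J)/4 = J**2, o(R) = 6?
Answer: 2065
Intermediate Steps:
Q(d) = -6 + d
D(J) = -4*J**2
((-8*Q(o(-2)) + t(D(6), 3)) + 1501) - 1*(-546) = ((-8*(-6 + 6) + 3*(3 + 3)) + 1501) - 1*(-546) = ((-8*0 + 3*6) + 1501) + 546 = ((0 + 18) + 1501) + 546 = (18 + 1501) + 546 = 1519 + 546 = 2065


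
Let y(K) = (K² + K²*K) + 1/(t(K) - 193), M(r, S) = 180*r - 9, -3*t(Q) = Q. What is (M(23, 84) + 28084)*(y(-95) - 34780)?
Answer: -13769816044445/484 ≈ -2.8450e+10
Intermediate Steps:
t(Q) = -Q/3
M(r, S) = -9 + 180*r
y(K) = K² + K³ + 1/(-193 - K/3) (y(K) = (K² + K²*K) + 1/(-K/3 - 193) = (K² + K³) + 1/(-193 - K/3) = K² + K³ + 1/(-193 - K/3))
(M(23, 84) + 28084)*(y(-95) - 34780) = ((-9 + 180*23) + 28084)*((-3 + (-95)⁴ + 579*(-95)² + 580*(-95)³)/(579 - 95) - 34780) = ((-9 + 4140) + 28084)*((-3 + 81450625 + 579*9025 + 580*(-857375))/484 - 34780) = (4131 + 28084)*((-3 + 81450625 + 5225475 - 497277500)/484 - 34780) = 32215*((1/484)*(-410601403) - 34780) = 32215*(-410601403/484 - 34780) = 32215*(-427434923/484) = -13769816044445/484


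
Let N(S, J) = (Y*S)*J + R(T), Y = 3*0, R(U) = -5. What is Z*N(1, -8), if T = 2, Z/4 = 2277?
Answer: -45540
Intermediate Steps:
Z = 9108 (Z = 4*2277 = 9108)
Y = 0
N(S, J) = -5 (N(S, J) = (0*S)*J - 5 = 0*J - 5 = 0 - 5 = -5)
Z*N(1, -8) = 9108*(-5) = -45540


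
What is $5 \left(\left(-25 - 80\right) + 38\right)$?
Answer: $-335$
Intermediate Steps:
$5 \left(\left(-25 - 80\right) + 38\right) = 5 \left(-105 + 38\right) = 5 \left(-67\right) = -335$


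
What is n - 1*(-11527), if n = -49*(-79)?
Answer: 15398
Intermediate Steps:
n = 3871
n - 1*(-11527) = 3871 - 1*(-11527) = 3871 + 11527 = 15398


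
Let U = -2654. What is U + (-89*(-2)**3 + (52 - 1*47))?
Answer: -1937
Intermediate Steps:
U + (-89*(-2)**3 + (52 - 1*47)) = -2654 + (-89*(-2)**3 + (52 - 1*47)) = -2654 + (-89*(-8) + (52 - 47)) = -2654 + (712 + 5) = -2654 + 717 = -1937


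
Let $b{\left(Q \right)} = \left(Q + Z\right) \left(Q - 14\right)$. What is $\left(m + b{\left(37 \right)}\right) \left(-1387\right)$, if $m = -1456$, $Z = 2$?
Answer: $775333$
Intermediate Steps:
$b{\left(Q \right)} = \left(-14 + Q\right) \left(2 + Q\right)$ ($b{\left(Q \right)} = \left(Q + 2\right) \left(Q - 14\right) = \left(2 + Q\right) \left(-14 + Q\right) = \left(-14 + Q\right) \left(2 + Q\right)$)
$\left(m + b{\left(37 \right)}\right) \left(-1387\right) = \left(-1456 - \left(472 - 1369\right)\right) \left(-1387\right) = \left(-1456 - -897\right) \left(-1387\right) = \left(-1456 + 897\right) \left(-1387\right) = \left(-559\right) \left(-1387\right) = 775333$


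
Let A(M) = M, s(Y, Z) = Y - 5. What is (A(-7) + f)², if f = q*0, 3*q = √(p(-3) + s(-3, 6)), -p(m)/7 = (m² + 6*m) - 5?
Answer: 49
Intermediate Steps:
s(Y, Z) = -5 + Y
p(m) = 35 - 42*m - 7*m² (p(m) = -7*((m² + 6*m) - 5) = -7*(-5 + m² + 6*m) = 35 - 42*m - 7*m²)
q = √10 (q = √((35 - 42*(-3) - 7*(-3)²) + (-5 - 3))/3 = √((35 + 126 - 7*9) - 8)/3 = √((35 + 126 - 63) - 8)/3 = √(98 - 8)/3 = √90/3 = (3*√10)/3 = √10 ≈ 3.1623)
f = 0 (f = √10*0 = 0)
(A(-7) + f)² = (-7 + 0)² = (-7)² = 49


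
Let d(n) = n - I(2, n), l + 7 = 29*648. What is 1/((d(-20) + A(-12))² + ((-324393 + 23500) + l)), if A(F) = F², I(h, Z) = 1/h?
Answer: -4/1067423 ≈ -3.7473e-6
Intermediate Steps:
l = 18785 (l = -7 + 29*648 = -7 + 18792 = 18785)
d(n) = -½ + n (d(n) = n - 1/2 = n - 1*½ = n - ½ = -½ + n)
1/((d(-20) + A(-12))² + ((-324393 + 23500) + l)) = 1/(((-½ - 20) + (-12)²)² + ((-324393 + 23500) + 18785)) = 1/((-41/2 + 144)² + (-300893 + 18785)) = 1/((247/2)² - 282108) = 1/(61009/4 - 282108) = 1/(-1067423/4) = -4/1067423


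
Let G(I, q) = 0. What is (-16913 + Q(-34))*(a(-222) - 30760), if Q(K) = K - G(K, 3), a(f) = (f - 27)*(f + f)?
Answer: -1352302812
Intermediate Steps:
a(f) = 2*f*(-27 + f) (a(f) = (-27 + f)*(2*f) = 2*f*(-27 + f))
Q(K) = K (Q(K) = K - 1*0 = K + 0 = K)
(-16913 + Q(-34))*(a(-222) - 30760) = (-16913 - 34)*(2*(-222)*(-27 - 222) - 30760) = -16947*(2*(-222)*(-249) - 30760) = -16947*(110556 - 30760) = -16947*79796 = -1352302812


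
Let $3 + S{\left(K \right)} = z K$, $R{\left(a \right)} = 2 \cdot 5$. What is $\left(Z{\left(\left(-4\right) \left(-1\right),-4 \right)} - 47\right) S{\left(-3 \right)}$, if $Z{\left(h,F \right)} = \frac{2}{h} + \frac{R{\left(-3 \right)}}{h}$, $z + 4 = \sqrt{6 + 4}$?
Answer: $-396 + 132 \sqrt{10} \approx 21.421$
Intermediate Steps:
$z = -4 + \sqrt{10}$ ($z = -4 + \sqrt{6 + 4} = -4 + \sqrt{10} \approx -0.83772$)
$R{\left(a \right)} = 10$
$S{\left(K \right)} = -3 + K \left(-4 + \sqrt{10}\right)$ ($S{\left(K \right)} = -3 + \left(-4 + \sqrt{10}\right) K = -3 + K \left(-4 + \sqrt{10}\right)$)
$Z{\left(h,F \right)} = \frac{12}{h}$ ($Z{\left(h,F \right)} = \frac{2}{h} + \frac{10}{h} = \frac{12}{h}$)
$\left(Z{\left(\left(-4\right) \left(-1\right),-4 \right)} - 47\right) S{\left(-3 \right)} = \left(\frac{12}{\left(-4\right) \left(-1\right)} - 47\right) \left(-3 - - 3 \left(4 - \sqrt{10}\right)\right) = \left(\frac{12}{4} - 47\right) \left(-3 + \left(12 - 3 \sqrt{10}\right)\right) = \left(12 \cdot \frac{1}{4} - 47\right) \left(9 - 3 \sqrt{10}\right) = \left(3 - 47\right) \left(9 - 3 \sqrt{10}\right) = - 44 \left(9 - 3 \sqrt{10}\right) = -396 + 132 \sqrt{10}$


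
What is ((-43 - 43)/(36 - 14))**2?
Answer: 1849/121 ≈ 15.281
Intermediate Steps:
((-43 - 43)/(36 - 14))**2 = (-86/22)**2 = (-86*1/22)**2 = (-43/11)**2 = 1849/121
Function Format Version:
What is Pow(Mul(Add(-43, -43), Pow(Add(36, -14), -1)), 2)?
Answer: Rational(1849, 121) ≈ 15.281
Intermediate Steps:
Pow(Mul(Add(-43, -43), Pow(Add(36, -14), -1)), 2) = Pow(Mul(-86, Pow(22, -1)), 2) = Pow(Mul(-86, Rational(1, 22)), 2) = Pow(Rational(-43, 11), 2) = Rational(1849, 121)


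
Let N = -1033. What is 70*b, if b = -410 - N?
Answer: 43610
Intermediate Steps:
b = 623 (b = -410 - 1*(-1033) = -410 + 1033 = 623)
70*b = 70*623 = 43610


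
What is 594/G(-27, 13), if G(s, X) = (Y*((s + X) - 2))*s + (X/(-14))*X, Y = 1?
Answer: 8316/5879 ≈ 1.4145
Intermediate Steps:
G(s, X) = -X**2/14 + s*(-2 + X + s) (G(s, X) = (1*((s + X) - 2))*s + (X/(-14))*X = (1*((X + s) - 2))*s + (X*(-1/14))*X = (1*(-2 + X + s))*s + (-X/14)*X = (-2 + X + s)*s - X**2/14 = s*(-2 + X + s) - X**2/14 = -X**2/14 + s*(-2 + X + s))
594/G(-27, 13) = 594/((-27)**2 - 2*(-27) - 1/14*13**2 + 13*(-27)) = 594/(729 + 54 - 1/14*169 - 351) = 594/(729 + 54 - 169/14 - 351) = 594/(5879/14) = 594*(14/5879) = 8316/5879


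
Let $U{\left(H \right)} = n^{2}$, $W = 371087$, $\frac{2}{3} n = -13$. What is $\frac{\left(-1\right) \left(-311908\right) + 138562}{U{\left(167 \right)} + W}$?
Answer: $\frac{1801880}{1485869} \approx 1.2127$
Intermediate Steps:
$n = - \frac{39}{2}$ ($n = \frac{3}{2} \left(-13\right) = - \frac{39}{2} \approx -19.5$)
$U{\left(H \right)} = \frac{1521}{4}$ ($U{\left(H \right)} = \left(- \frac{39}{2}\right)^{2} = \frac{1521}{4}$)
$\frac{\left(-1\right) \left(-311908\right) + 138562}{U{\left(167 \right)} + W} = \frac{\left(-1\right) \left(-311908\right) + 138562}{\frac{1521}{4} + 371087} = \frac{311908 + 138562}{\frac{1485869}{4}} = 450470 \cdot \frac{4}{1485869} = \frac{1801880}{1485869}$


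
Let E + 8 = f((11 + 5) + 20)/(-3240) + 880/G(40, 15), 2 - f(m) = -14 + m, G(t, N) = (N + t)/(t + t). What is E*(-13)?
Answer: -2678845/162 ≈ -16536.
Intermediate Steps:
G(t, N) = (N + t)/(2*t) (G(t, N) = (N + t)/((2*t)) = (N + t)*(1/(2*t)) = (N + t)/(2*t))
f(m) = 16 - m (f(m) = 2 - (-14 + m) = 2 + (14 - m) = 16 - m)
E = 206065/162 (E = -8 + ((16 - ((11 + 5) + 20))/(-3240) + 880/(((½)*(15 + 40)/40))) = -8 + ((16 - (16 + 20))*(-1/3240) + 880/(((½)*(1/40)*55))) = -8 + ((16 - 1*36)*(-1/3240) + 880/(11/16)) = -8 + ((16 - 36)*(-1/3240) + 880*(16/11)) = -8 + (-20*(-1/3240) + 1280) = -8 + (1/162 + 1280) = -8 + 207361/162 = 206065/162 ≈ 1272.0)
E*(-13) = (206065/162)*(-13) = -2678845/162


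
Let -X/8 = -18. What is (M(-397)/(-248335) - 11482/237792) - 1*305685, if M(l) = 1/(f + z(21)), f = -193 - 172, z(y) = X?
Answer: -1994672716539295639/6525254433360 ≈ -3.0569e+5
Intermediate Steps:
X = 144 (X = -8*(-18) = 144)
z(y) = 144
f = -365
M(l) = -1/221 (M(l) = 1/(-365 + 144) = 1/(-221) = -1/221)
(M(-397)/(-248335) - 11482/237792) - 1*305685 = (-1/221/(-248335) - 11482/237792) - 1*305685 = (-1/221*(-1/248335) - 11482*1/237792) - 305685 = (1/54882035 - 5741/118896) - 305685 = -315077644039/6525254433360 - 305685 = -1994672716539295639/6525254433360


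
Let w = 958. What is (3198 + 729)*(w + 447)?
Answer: 5517435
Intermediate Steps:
(3198 + 729)*(w + 447) = (3198 + 729)*(958 + 447) = 3927*1405 = 5517435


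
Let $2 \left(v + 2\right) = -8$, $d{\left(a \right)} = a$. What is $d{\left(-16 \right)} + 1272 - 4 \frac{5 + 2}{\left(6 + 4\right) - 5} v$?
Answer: $\frac{213616}{5} \approx 42723.0$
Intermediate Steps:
$v = -6$ ($v = -2 + \frac{1}{2} \left(-8\right) = -2 - 4 = -6$)
$d{\left(-16 \right)} + 1272 - 4 \frac{5 + 2}{\left(6 + 4\right) - 5} v = -16 + 1272 - 4 \frac{5 + 2}{\left(6 + 4\right) - 5} \left(-6\right) = -16 + 1272 - 4 \frac{7}{10 - 5} \left(-6\right) = -16 + 1272 - 4 \cdot \frac{7}{5} \left(-6\right) = -16 + 1272 - 4 \cdot 7 \cdot \frac{1}{5} \left(-6\right) = -16 + 1272 \left(-4\right) \frac{7}{5} \left(-6\right) = -16 + 1272 \left(\left(- \frac{28}{5}\right) \left(-6\right)\right) = -16 + 1272 \cdot \frac{168}{5} = -16 + \frac{213696}{5} = \frac{213616}{5}$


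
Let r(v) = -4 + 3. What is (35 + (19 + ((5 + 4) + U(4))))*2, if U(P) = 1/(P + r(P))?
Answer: 380/3 ≈ 126.67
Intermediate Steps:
r(v) = -1
U(P) = 1/(-1 + P) (U(P) = 1/(P - 1) = 1/(-1 + P))
(35 + (19 + ((5 + 4) + U(4))))*2 = (35 + (19 + ((5 + 4) + 1/(-1 + 4))))*2 = (35 + (19 + (9 + 1/3)))*2 = (35 + (19 + 28/3))*2 = (35 + 85/3)*2 = (190/3)*2 = 380/3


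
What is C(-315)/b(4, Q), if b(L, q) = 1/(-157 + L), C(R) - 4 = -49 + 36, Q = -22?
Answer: 1377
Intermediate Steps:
C(R) = -9 (C(R) = 4 + (-49 + 36) = 4 - 13 = -9)
C(-315)/b(4, Q) = -9/(1/(-157 + 4)) = -9/(1/(-153)) = -9/(-1/153) = -9*(-153) = 1377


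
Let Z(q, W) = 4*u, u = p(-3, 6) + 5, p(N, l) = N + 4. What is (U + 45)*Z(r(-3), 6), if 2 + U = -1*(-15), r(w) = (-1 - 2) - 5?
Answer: 1392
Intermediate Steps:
p(N, l) = 4 + N
u = 6 (u = (4 - 3) + 5 = 1 + 5 = 6)
r(w) = -8 (r(w) = -3 - 5 = -8)
Z(q, W) = 24 (Z(q, W) = 4*6 = 24)
U = 13 (U = -2 - 1*(-15) = -2 + 15 = 13)
(U + 45)*Z(r(-3), 6) = (13 + 45)*24 = 58*24 = 1392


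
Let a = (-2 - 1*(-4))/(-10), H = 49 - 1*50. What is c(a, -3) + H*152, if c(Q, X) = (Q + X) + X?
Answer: -791/5 ≈ -158.20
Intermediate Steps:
H = -1 (H = 49 - 50 = -1)
a = -1/5 (a = (-2 + 4)*(-1/10) = 2*(-1/10) = -1/5 ≈ -0.20000)
c(Q, X) = Q + 2*X
c(a, -3) + H*152 = (-1/5 + 2*(-3)) - 1*152 = (-1/5 - 6) - 152 = -31/5 - 152 = -791/5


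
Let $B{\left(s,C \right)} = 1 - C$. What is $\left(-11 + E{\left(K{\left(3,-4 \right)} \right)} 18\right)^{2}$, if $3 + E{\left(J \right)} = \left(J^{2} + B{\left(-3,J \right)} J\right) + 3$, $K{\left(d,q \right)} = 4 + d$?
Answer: $13225$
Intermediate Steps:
$E{\left(J \right)} = J^{2} + J \left(1 - J\right)$ ($E{\left(J \right)} = -3 + \left(\left(J^{2} + \left(1 - J\right) J\right) + 3\right) = -3 + \left(\left(J^{2} + J \left(1 - J\right)\right) + 3\right) = -3 + \left(3 + J^{2} + J \left(1 - J\right)\right) = J^{2} + J \left(1 - J\right)$)
$\left(-11 + E{\left(K{\left(3,-4 \right)} \right)} 18\right)^{2} = \left(-11 + \left(4 + 3\right) 18\right)^{2} = \left(-11 + 7 \cdot 18\right)^{2} = \left(-11 + 126\right)^{2} = 115^{2} = 13225$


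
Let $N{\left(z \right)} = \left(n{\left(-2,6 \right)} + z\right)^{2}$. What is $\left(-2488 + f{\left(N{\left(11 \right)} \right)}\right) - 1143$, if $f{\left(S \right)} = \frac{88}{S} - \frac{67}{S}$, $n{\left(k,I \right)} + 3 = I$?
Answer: $- \frac{101665}{28} \approx -3630.9$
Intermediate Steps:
$n{\left(k,I \right)} = -3 + I$
$N{\left(z \right)} = \left(3 + z\right)^{2}$ ($N{\left(z \right)} = \left(\left(-3 + 6\right) + z\right)^{2} = \left(3 + z\right)^{2}$)
$f{\left(S \right)} = \frac{21}{S}$
$\left(-2488 + f{\left(N{\left(11 \right)} \right)}\right) - 1143 = \left(-2488 + \frac{21}{\left(3 + 11\right)^{2}}\right) - 1143 = \left(-2488 + \frac{21}{14^{2}}\right) - 1143 = \left(-2488 + \frac{21}{196}\right) - 1143 = \left(-2488 + 21 \cdot \frac{1}{196}\right) - 1143 = \left(-2488 + \frac{3}{28}\right) - 1143 = - \frac{69661}{28} - 1143 = - \frac{101665}{28}$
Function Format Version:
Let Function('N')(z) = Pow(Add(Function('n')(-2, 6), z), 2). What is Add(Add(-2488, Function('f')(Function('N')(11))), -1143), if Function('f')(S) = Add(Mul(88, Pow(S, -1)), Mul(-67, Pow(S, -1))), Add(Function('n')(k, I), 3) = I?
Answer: Rational(-101665, 28) ≈ -3630.9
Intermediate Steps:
Function('n')(k, I) = Add(-3, I)
Function('N')(z) = Pow(Add(3, z), 2) (Function('N')(z) = Pow(Add(Add(-3, 6), z), 2) = Pow(Add(3, z), 2))
Function('f')(S) = Mul(21, Pow(S, -1))
Add(Add(-2488, Function('f')(Function('N')(11))), -1143) = Add(Add(-2488, Mul(21, Pow(Pow(Add(3, 11), 2), -1))), -1143) = Add(Add(-2488, Mul(21, Pow(Pow(14, 2), -1))), -1143) = Add(Add(-2488, Mul(21, Pow(196, -1))), -1143) = Add(Add(-2488, Mul(21, Rational(1, 196))), -1143) = Add(Add(-2488, Rational(3, 28)), -1143) = Add(Rational(-69661, 28), -1143) = Rational(-101665, 28)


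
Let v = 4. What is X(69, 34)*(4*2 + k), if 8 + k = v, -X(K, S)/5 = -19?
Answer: 380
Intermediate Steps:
X(K, S) = 95 (X(K, S) = -5*(-19) = 95)
k = -4 (k = -8 + 4 = -4)
X(69, 34)*(4*2 + k) = 95*(4*2 - 4) = 95*(8 - 4) = 95*4 = 380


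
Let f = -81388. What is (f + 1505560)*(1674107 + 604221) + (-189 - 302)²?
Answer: 3244731185497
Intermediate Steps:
(f + 1505560)*(1674107 + 604221) + (-189 - 302)² = (-81388 + 1505560)*(1674107 + 604221) + (-189 - 302)² = 1424172*2278328 + (-491)² = 3244730944416 + 241081 = 3244731185497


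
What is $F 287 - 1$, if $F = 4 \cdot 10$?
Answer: $11479$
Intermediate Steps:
$F = 40$
$F 287 - 1 = 40 \cdot 287 - 1 = 11480 - 1 = 11479$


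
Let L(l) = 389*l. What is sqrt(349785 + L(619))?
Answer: 4*sqrt(36911) ≈ 768.49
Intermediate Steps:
sqrt(349785 + L(619)) = sqrt(349785 + 389*619) = sqrt(349785 + 240791) = sqrt(590576) = 4*sqrt(36911)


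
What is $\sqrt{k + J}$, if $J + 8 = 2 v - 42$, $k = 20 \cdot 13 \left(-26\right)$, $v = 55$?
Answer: $10 i \sqrt{67} \approx 81.854 i$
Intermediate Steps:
$k = -6760$ ($k = 260 \left(-26\right) = -6760$)
$J = 60$ ($J = -8 + \left(2 \cdot 55 - 42\right) = -8 + \left(110 - 42\right) = -8 + 68 = 60$)
$\sqrt{k + J} = \sqrt{-6760 + 60} = \sqrt{-6700} = 10 i \sqrt{67}$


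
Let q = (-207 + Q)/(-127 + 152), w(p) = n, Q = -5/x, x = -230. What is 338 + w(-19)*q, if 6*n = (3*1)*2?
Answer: 379179/1150 ≈ 329.72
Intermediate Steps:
Q = 1/46 (Q = -5/(-230) = -5*(-1/230) = 1/46 ≈ 0.021739)
n = 1 (n = ((3*1)*2)/6 = (3*2)/6 = (⅙)*6 = 1)
w(p) = 1
q = -9521/1150 (q = (-207 + 1/46)/(-127 + 152) = -9521/46/25 = -9521/46*1/25 = -9521/1150 ≈ -8.2791)
338 + w(-19)*q = 338 + 1*(-9521/1150) = 338 - 9521/1150 = 379179/1150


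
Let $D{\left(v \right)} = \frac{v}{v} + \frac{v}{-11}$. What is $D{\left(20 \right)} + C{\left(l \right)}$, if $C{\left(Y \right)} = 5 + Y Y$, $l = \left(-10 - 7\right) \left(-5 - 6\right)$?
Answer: $\frac{384705}{11} \approx 34973.0$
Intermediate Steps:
$l = 187$ ($l = \left(-17\right) \left(-11\right) = 187$)
$C{\left(Y \right)} = 5 + Y^{2}$
$D{\left(v \right)} = 1 - \frac{v}{11}$ ($D{\left(v \right)} = 1 + v \left(- \frac{1}{11}\right) = 1 - \frac{v}{11}$)
$D{\left(20 \right)} + C{\left(l \right)} = \left(1 - \frac{20}{11}\right) + \left(5 + 187^{2}\right) = \left(1 - \frac{20}{11}\right) + \left(5 + 34969\right) = - \frac{9}{11} + 34974 = \frac{384705}{11}$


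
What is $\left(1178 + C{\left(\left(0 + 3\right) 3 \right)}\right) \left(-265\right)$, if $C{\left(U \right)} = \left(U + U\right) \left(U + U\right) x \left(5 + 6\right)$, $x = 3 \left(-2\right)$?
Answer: $5354590$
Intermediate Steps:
$x = -6$
$C{\left(U \right)} = - 264 U^{2}$ ($C{\left(U \right)} = \left(U + U\right) \left(U + U\right) \left(-6\right) \left(5 + 6\right) = 2 U 2 U \left(-6\right) 11 = 4 U^{2} \left(-6\right) 11 = - 24 U^{2} \cdot 11 = - 264 U^{2}$)
$\left(1178 + C{\left(\left(0 + 3\right) 3 \right)}\right) \left(-265\right) = \left(1178 - 264 \left(\left(0 + 3\right) 3\right)^{2}\right) \left(-265\right) = \left(1178 - 264 \left(3 \cdot 3\right)^{2}\right) \left(-265\right) = \left(1178 - 264 \cdot 9^{2}\right) \left(-265\right) = \left(1178 - 21384\right) \left(-265\right) = \left(-20206\right) \left(-265\right) = 5354590$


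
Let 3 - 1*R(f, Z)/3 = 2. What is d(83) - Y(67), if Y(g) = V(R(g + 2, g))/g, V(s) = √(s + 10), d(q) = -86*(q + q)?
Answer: -14276 - √13/67 ≈ -14276.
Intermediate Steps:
R(f, Z) = 3 (R(f, Z) = 9 - 3*2 = 9 - 6 = 3)
d(q) = -172*q
V(s) = √(10 + s)
Y(g) = √13/g (Y(g) = √(10 + 3)/g = √13/g)
d(83) - Y(67) = -172*83 - √13/67 = -14276 - √13/67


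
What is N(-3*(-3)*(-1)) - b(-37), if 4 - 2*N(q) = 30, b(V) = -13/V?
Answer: -494/37 ≈ -13.351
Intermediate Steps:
N(q) = -13 (N(q) = 2 - 1/2*30 = 2 - 15 = -13)
N(-3*(-3)*(-1)) - b(-37) = -13 - (-13)/(-37) = -13 - (-13)*(-1)/37 = -13 - 1*13/37 = -13 - 13/37 = -494/37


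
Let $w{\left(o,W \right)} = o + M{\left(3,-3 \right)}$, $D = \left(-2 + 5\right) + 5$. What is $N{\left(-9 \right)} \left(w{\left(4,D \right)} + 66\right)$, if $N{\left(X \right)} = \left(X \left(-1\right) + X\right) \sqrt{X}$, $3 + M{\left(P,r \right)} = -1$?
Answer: $0$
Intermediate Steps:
$M{\left(P,r \right)} = -4$ ($M{\left(P,r \right)} = -3 - 1 = -4$)
$D = 8$ ($D = 3 + 5 = 8$)
$N{\left(X \right)} = 0$ ($N{\left(X \right)} = \left(- X + X\right) \sqrt{X} = 0 \sqrt{X} = 0$)
$w{\left(o,W \right)} = -4 + o$ ($w{\left(o,W \right)} = o - 4 = -4 + o$)
$N{\left(-9 \right)} \left(w{\left(4,D \right)} + 66\right) = 0 \left(\left(-4 + 4\right) + 66\right) = 0 \left(0 + 66\right) = 0 \cdot 66 = 0$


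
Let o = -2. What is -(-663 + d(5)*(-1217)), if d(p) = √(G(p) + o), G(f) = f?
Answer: 663 + 1217*√3 ≈ 2770.9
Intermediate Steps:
d(p) = √(-2 + p) (d(p) = √(p - 2) = √(-2 + p))
-(-663 + d(5)*(-1217)) = -(-663 + √(-2 + 5)*(-1217)) = -(-663 + √3*(-1217)) = -(-663 - 1217*√3) = 663 + 1217*√3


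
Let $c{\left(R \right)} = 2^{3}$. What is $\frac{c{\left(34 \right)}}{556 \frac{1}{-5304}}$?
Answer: $- \frac{10608}{139} \approx -76.317$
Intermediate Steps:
$c{\left(R \right)} = 8$
$\frac{c{\left(34 \right)}}{556 \frac{1}{-5304}} = \frac{8}{556 \frac{1}{-5304}} = \frac{8}{556 \left(- \frac{1}{5304}\right)} = \frac{8}{- \frac{139}{1326}} = 8 \left(- \frac{1326}{139}\right) = - \frac{10608}{139}$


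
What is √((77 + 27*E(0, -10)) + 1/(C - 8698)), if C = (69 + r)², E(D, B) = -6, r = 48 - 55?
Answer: I*√2002716714/4854 ≈ 9.2196*I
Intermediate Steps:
r = -7
C = 3844 (C = (69 - 7)² = 62² = 3844)
√((77 + 27*E(0, -10)) + 1/(C - 8698)) = √((77 + 27*(-6)) + 1/(3844 - 8698)) = √((77 - 162) + 1/(-4854)) = √(-85 - 1/4854) = √(-412591/4854) = I*√2002716714/4854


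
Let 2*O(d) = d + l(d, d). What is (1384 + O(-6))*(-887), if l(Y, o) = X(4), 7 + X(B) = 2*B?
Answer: -2450781/2 ≈ -1.2254e+6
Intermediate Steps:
X(B) = -7 + 2*B
l(Y, o) = 1 (l(Y, o) = -7 + 2*4 = -7 + 8 = 1)
O(d) = ½ + d/2 (O(d) = (d + 1)/2 = (1 + d)/2 = ½ + d/2)
(1384 + O(-6))*(-887) = (1384 + (½ + (½)*(-6)))*(-887) = (1384 + (½ - 3))*(-887) = (1384 - 5/2)*(-887) = (2763/2)*(-887) = -2450781/2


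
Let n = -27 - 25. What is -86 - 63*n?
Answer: 3190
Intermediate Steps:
n = -52
-86 - 63*n = -86 - 63*(-52) = -86 + 3276 = 3190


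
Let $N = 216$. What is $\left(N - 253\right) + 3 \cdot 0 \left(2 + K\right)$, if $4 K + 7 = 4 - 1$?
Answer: $-37$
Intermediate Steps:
$K = -1$ ($K = - \frac{7}{4} + \frac{4 - 1}{4} = - \frac{7}{4} + \frac{1}{4} \cdot 3 = - \frac{7}{4} + \frac{3}{4} = -1$)
$\left(N - 253\right) + 3 \cdot 0 \left(2 + K\right) = \left(216 - 253\right) + 3 \cdot 0 \left(2 - 1\right) = -37 + 0 \cdot 1 = -37 + 0 = -37$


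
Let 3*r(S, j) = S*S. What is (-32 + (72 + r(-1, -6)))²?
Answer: 14641/9 ≈ 1626.8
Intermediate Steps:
r(S, j) = S²/3 (r(S, j) = (S*S)/3 = S²/3)
(-32 + (72 + r(-1, -6)))² = (-32 + (72 + (⅓)*(-1)²))² = (-32 + (72 + (⅓)*1))² = (-32 + (72 + ⅓))² = (-32 + 217/3)² = (121/3)² = 14641/9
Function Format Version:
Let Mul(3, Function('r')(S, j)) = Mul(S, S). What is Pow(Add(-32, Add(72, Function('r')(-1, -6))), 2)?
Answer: Rational(14641, 9) ≈ 1626.8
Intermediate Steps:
Function('r')(S, j) = Mul(Rational(1, 3), Pow(S, 2)) (Function('r')(S, j) = Mul(Rational(1, 3), Mul(S, S)) = Mul(Rational(1, 3), Pow(S, 2)))
Pow(Add(-32, Add(72, Function('r')(-1, -6))), 2) = Pow(Add(-32, Add(72, Mul(Rational(1, 3), Pow(-1, 2)))), 2) = Pow(Add(-32, Add(72, Mul(Rational(1, 3), 1))), 2) = Pow(Add(-32, Add(72, Rational(1, 3))), 2) = Pow(Add(-32, Rational(217, 3)), 2) = Pow(Rational(121, 3), 2) = Rational(14641, 9)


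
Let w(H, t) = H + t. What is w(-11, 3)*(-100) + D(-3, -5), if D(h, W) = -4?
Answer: 796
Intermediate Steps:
w(-11, 3)*(-100) + D(-3, -5) = (-11 + 3)*(-100) - 4 = -8*(-100) - 4 = 800 - 4 = 796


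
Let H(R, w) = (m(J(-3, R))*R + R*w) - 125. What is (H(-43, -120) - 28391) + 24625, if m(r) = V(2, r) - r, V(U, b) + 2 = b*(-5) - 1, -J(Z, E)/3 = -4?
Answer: 4494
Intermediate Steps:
J(Z, E) = 12 (J(Z, E) = -3*(-4) = 12)
V(U, b) = -3 - 5*b (V(U, b) = -2 + (b*(-5) - 1) = -2 + (-5*b - 1) = -2 + (-1 - 5*b) = -3 - 5*b)
m(r) = -3 - 6*r (m(r) = (-3 - 5*r) - r = -3 - 6*r)
H(R, w) = -125 - 75*R + R*w (H(R, w) = ((-3 - 6*12)*R + R*w) - 125 = ((-3 - 72)*R + R*w) - 125 = (-75*R + R*w) - 125 = -125 - 75*R + R*w)
(H(-43, -120) - 28391) + 24625 = ((-125 - 75*(-43) - 43*(-120)) - 28391) + 24625 = ((-125 + 3225 + 5160) - 28391) + 24625 = (8260 - 28391) + 24625 = -20131 + 24625 = 4494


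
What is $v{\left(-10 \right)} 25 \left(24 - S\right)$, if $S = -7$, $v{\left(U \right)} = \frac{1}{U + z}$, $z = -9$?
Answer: $- \frac{775}{19} \approx -40.789$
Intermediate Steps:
$v{\left(U \right)} = \frac{1}{-9 + U}$ ($v{\left(U \right)} = \frac{1}{U - 9} = \frac{1}{-9 + U}$)
$v{\left(-10 \right)} 25 \left(24 - S\right) = \frac{1}{-9 - 10} \cdot 25 \left(24 - -7\right) = \frac{1}{-19} \cdot 25 \left(24 + 7\right) = \left(- \frac{1}{19}\right) 25 \cdot 31 = \left(- \frac{25}{19}\right) 31 = - \frac{775}{19}$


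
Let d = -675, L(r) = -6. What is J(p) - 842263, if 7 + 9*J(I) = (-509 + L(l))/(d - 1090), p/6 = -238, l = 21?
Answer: -2675871919/3177 ≈ -8.4226e+5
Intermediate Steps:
p = -1428 (p = 6*(-238) = -1428)
J(I) = -2368/3177 (J(I) = -7/9 + ((-509 - 6)/(-675 - 1090))/9 = -7/9 + (-515/(-1765))/9 = -7/9 + (-515*(-1/1765))/9 = -7/9 + (1/9)*(103/353) = -7/9 + 103/3177 = -2368/3177)
J(p) - 842263 = -2368/3177 - 842263 = -2675871919/3177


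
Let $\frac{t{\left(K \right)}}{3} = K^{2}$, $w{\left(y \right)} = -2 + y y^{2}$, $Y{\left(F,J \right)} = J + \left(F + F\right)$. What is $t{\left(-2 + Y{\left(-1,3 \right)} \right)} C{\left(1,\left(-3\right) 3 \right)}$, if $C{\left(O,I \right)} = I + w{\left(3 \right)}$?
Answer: $48$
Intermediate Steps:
$Y{\left(F,J \right)} = J + 2 F$
$w{\left(y \right)} = -2 + y^{3}$
$t{\left(K \right)} = 3 K^{2}$
$C{\left(O,I \right)} = 25 + I$ ($C{\left(O,I \right)} = I - \left(2 - 3^{3}\right) = I + \left(-2 + 27\right) = I + 25 = 25 + I$)
$t{\left(-2 + Y{\left(-1,3 \right)} \right)} C{\left(1,\left(-3\right) 3 \right)} = 3 \left(-2 + \left(3 + 2 \left(-1\right)\right)\right)^{2} \left(25 - 9\right) = 3 \left(-2 + \left(3 - 2\right)\right)^{2} \left(25 - 9\right) = 3 \left(-2 + 1\right)^{2} \cdot 16 = 3 \left(-1\right)^{2} \cdot 16 = 3 \cdot 1 \cdot 16 = 3 \cdot 16 = 48$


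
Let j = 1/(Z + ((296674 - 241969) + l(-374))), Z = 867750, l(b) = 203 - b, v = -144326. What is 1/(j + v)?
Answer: -923032/133217516431 ≈ -6.9288e-6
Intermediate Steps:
j = 1/923032 (j = 1/(867750 + ((296674 - 241969) + (203 - 1*(-374)))) = 1/(867750 + (54705 + (203 + 374))) = 1/(867750 + (54705 + 577)) = 1/(867750 + 55282) = 1/923032 ≈ 1.0834e-6)
1/(j + v) = 1/(1/923032 - 144326) = 1/(-133217516431/923032) = -923032/133217516431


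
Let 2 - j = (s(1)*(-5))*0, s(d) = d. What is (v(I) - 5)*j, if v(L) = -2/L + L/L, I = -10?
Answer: -38/5 ≈ -7.6000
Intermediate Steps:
v(L) = 1 - 2/L (v(L) = -2/L + 1 = 1 - 2/L)
j = 2 (j = 2 - 1*(-5)*0 = 2 - (-5)*0 = 2 - 1*0 = 2 + 0 = 2)
(v(I) - 5)*j = ((-2 - 10)/(-10) - 5)*2 = (-⅒*(-12) - 5)*2 = (6/5 - 5)*2 = -19/5*2 = -38/5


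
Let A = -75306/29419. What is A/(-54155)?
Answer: 75306/1593185945 ≈ 4.7268e-5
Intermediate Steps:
A = -75306/29419 (A = -75306*1/29419 = -75306/29419 ≈ -2.5598)
A/(-54155) = -75306/29419/(-54155) = -75306/29419*(-1/54155) = 75306/1593185945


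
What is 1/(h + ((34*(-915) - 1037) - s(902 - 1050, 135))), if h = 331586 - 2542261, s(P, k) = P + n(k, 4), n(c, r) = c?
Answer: -1/2242809 ≈ -4.4587e-7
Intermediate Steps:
s(P, k) = P + k
h = -2210675
1/(h + ((34*(-915) - 1037) - s(902 - 1050, 135))) = 1/(-2210675 + ((34*(-915) - 1037) - ((902 - 1050) + 135))) = 1/(-2210675 + ((-31110 - 1037) - (-148 + 135))) = 1/(-2210675 + (-32147 - 1*(-13))) = 1/(-2210675 + (-32147 + 13)) = 1/(-2210675 - 32134) = 1/(-2242809) = -1/2242809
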